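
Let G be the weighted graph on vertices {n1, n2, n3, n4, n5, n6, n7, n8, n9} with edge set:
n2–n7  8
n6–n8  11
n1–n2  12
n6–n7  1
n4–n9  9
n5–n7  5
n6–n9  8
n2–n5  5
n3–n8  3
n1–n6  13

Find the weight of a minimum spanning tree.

Grow the tree from n3 using Prim:
Step 1: cheapest edge leaving the tree is n3–n8 (3); add n8.
Step 2: cheapest edge leaving the tree is n6–n8 (11); add n6.
Step 3: cheapest edge leaving the tree is n6–n7 (1); add n7.
Step 4: cheapest edge leaving the tree is n5–n7 (5); add n5.
Step 5: cheapest edge leaving the tree is n2–n5 (5); add n2.
Step 6: cheapest edge leaving the tree is n6–n9 (8); add n9.
Step 7: cheapest edge leaving the tree is n4–n9 (9); add n4.
Step 8: cheapest edge leaving the tree is n1–n2 (12); add n1.
MST edges: n3–n8, n6–n8, n6–n7, n5–n7, n2–n5, n6–n9, n4–n9, n1–n2; total weight 3+11+1+5+5+8+9+12 = 54.

54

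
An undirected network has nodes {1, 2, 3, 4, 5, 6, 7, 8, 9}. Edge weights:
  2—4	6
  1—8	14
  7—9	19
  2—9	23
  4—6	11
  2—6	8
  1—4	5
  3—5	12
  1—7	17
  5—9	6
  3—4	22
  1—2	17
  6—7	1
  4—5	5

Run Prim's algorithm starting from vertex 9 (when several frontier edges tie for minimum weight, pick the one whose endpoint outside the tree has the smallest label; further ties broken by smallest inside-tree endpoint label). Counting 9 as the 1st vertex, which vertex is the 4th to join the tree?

1

Prim's algorithm from 9:
Step 1: cheapest edge leaving the tree is 5—9 (6); add 5.
Step 2: cheapest edge leaving the tree is 4—5 (5); add 4.
Step 3: cheapest edge leaving the tree is 1—4 (5); add 1.
Step 4: cheapest edge leaving the tree is 2—4 (6); add 2.
Step 5: cheapest edge leaving the tree is 2—6 (8); add 6.
Step 6: cheapest edge leaving the tree is 6—7 (1); add 7.
Step 7: cheapest edge leaving the tree is 3—5 (12); add 3.
Step 8: cheapest edge leaving the tree is 1—8 (14); add 8.
Vertex order: 9, 5, 4, 1, 2, 6, 7, 3, 8. The 4th vertex is 1.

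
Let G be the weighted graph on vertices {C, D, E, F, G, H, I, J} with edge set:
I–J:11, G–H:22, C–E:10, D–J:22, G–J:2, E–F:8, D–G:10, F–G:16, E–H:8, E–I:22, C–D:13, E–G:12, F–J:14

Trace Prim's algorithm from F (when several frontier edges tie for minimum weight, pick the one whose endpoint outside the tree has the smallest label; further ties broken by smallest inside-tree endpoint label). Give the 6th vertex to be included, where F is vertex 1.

J

Prim's algorithm from F:
Step 1: cheapest edge leaving the tree is E–F (8); add E.
Step 2: cheapest edge leaving the tree is E–H (8); add H.
Step 3: cheapest edge leaving the tree is C–E (10); add C.
Step 4: cheapest edge leaving the tree is E–G (12); add G.
Step 5: cheapest edge leaving the tree is G–J (2); add J.
Step 6: cheapest edge leaving the tree is D–G (10); add D.
Step 7: cheapest edge leaving the tree is I–J (11); add I.
Vertex order: F, E, H, C, G, J, D, I. The 6th vertex is J.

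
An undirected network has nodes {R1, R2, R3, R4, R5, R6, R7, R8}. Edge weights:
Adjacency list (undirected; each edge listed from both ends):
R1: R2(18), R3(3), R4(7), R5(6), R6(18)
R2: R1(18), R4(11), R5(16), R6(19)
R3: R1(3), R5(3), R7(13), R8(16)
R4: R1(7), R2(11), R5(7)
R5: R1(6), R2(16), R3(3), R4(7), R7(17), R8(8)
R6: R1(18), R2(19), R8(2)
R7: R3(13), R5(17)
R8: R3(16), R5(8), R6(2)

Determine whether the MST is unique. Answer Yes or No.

Kruskal's algorithm — process edges by increasing weight (ties by edge label):
R6–R8 (2): add — endpoints in different components.
R1–R3 (3): add — endpoints in different components.
R3–R5 (3): add — endpoints in different components.
R1–R5 (6): skip — R5 and R1 already connected.
R1–R4 (7): add — endpoints in different components.
R4–R5 (7): skip — R5 and R4 already connected.
R5–R8 (8): add — endpoints in different components.
R2–R4 (11): add — endpoints in different components.
R3–R7 (13): add — endpoints in different components.
Non-tree edge R4–R5 has weight 7, equal to the heaviest edge on its tree cycle — swapping gives another MST of the same weight. Not unique.

No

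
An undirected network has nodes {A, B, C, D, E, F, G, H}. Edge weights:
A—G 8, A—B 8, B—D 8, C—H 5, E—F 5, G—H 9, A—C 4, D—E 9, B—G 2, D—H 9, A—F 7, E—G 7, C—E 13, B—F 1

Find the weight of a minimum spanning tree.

Kruskal's algorithm — process edges by increasing weight (ties by edge label):
B—F (1): add — endpoints in different components.
B—G (2): add — endpoints in different components.
A—C (4): add — endpoints in different components.
C—H (5): add — endpoints in different components.
E—F (5): add — endpoints in different components.
A—F (7): add — endpoints in different components.
E—G (7): skip — E and G already connected.
A—B (8): skip — A and B already connected.
A—G (8): skip — A and G already connected.
B—D (8): add — endpoints in different components.
MST edges: B—F, B—G, A—C, C—H, E—F, A—F, B—D; total weight 1+2+4+5+5+7+8 = 32.

32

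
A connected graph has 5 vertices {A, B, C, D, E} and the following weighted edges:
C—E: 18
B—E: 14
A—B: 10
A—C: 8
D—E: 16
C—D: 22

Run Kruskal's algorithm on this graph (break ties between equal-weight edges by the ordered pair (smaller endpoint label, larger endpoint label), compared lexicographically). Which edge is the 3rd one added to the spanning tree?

Kruskal's algorithm — process edges by increasing weight (ties by edge label):
A—C (8): add. Components now {A,C} {B} {D} {E}
A—B (10): add. Components now {A,B,C} {D} {E}
B—E (14): add. Components now {A,B,C,E} {D}
D—E (16): add. Components now {A,B,C,D,E}
The 3rd edge added is B—E.

B-E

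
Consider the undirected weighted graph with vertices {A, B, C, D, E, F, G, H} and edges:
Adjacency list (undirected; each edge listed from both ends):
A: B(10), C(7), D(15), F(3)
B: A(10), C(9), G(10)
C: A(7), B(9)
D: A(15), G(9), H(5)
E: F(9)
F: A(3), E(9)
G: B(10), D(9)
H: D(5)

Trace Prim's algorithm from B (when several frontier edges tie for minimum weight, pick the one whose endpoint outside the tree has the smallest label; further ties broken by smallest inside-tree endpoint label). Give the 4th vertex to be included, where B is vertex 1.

F

Prim, starting at B.
Step 1: cheapest edge leaving the tree is B—C (9); add C.
Step 2: cheapest edge leaving the tree is A—C (7); add A.
Step 3: cheapest edge leaving the tree is A—F (3); add F.
Step 4: cheapest edge leaving the tree is E—F (9); add E.
Step 5: cheapest edge leaving the tree is B—G (10); add G.
Step 6: cheapest edge leaving the tree is D—G (9); add D.
Step 7: cheapest edge leaving the tree is D—H (5); add H.
Vertex order: B, C, A, F, E, G, D, H. The 4th vertex is F.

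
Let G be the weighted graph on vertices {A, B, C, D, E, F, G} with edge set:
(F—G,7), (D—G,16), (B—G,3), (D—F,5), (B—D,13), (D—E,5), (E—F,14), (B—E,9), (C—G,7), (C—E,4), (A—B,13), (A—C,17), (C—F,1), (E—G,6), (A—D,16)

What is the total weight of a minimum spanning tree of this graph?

Kruskal: consider edges lightest-first.
C—F (1): add — endpoints in different components.
B—G (3): add — endpoints in different components.
C—E (4): add — endpoints in different components.
D—E (5): add — endpoints in different components.
D—F (5): skip — D and F already connected.
E—G (6): add — endpoints in different components.
C—G (7): skip — C and G already connected.
F—G (7): skip — F and G already connected.
B—E (9): skip — B and E already connected.
A—B (13): add — endpoints in different components.
MST edges: C—F, B—G, C—E, D—E, E—G, A—B; total weight 1+3+4+5+6+13 = 32.

32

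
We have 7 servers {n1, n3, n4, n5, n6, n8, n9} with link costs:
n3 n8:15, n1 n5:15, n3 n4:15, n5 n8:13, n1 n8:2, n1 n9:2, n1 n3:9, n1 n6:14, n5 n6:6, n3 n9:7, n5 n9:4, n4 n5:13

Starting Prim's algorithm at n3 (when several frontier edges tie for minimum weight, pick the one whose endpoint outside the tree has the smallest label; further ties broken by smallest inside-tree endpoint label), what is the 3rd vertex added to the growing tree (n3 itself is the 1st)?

n1

Prim, starting at n3.
Step 1: cheapest edge leaving the tree is n3 n9 (7); add n9.
Step 2: cheapest edge leaving the tree is n1 n9 (2); add n1.
Step 3: cheapest edge leaving the tree is n1 n8 (2); add n8.
Step 4: cheapest edge leaving the tree is n5 n9 (4); add n5.
Step 5: cheapest edge leaving the tree is n5 n6 (6); add n6.
Step 6: cheapest edge leaving the tree is n4 n5 (13); add n4.
Vertex order: n3, n9, n1, n8, n5, n6, n4. The 3rd vertex is n1.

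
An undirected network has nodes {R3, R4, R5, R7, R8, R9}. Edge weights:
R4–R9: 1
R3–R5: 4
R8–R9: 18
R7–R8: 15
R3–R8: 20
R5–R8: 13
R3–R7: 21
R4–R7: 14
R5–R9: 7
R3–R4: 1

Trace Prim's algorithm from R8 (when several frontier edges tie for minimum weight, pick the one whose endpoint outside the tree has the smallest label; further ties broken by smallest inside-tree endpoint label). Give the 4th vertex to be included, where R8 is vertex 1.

Prim's algorithm from R8:
Step 1: frontier [R5–R8 13, R7–R8 15, R8–R9 18, R3–R8 20] → take R5–R8 (13); add R5.
Step 2: frontier [R3–R5 4, R5–R9 7, R7–R8 15, R8–R9 18, R3–R8 20] → take R3–R5 (4); add R3.
Step 3: frontier [R3–R4 1, R3–R7 21, R5–R9 7, R7–R8 15, R8–R9 18] → take R3–R4 (1); add R4.
Step 4: frontier [R3–R7 21, R4–R9 1, R4–R7 14, R5–R9 7, R7–R8 15, R8–R9 18] → take R4–R9 (1); add R9.
Step 5: frontier [R3–R7 21, R4–R7 14, R7–R8 15] → take R4–R7 (14); add R7.
Vertex order: R8, R5, R3, R4, R9, R7. The 4th vertex is R4.

R4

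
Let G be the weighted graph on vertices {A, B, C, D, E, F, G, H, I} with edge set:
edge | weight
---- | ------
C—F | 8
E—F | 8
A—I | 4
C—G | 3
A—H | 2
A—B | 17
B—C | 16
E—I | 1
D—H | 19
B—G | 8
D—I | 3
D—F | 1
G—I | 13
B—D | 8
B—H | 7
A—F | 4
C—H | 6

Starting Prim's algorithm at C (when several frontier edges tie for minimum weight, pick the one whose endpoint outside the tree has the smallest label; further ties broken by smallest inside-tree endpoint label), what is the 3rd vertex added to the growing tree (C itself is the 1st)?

Prim, starting at C.
Step 1: cheapest edge leaving the tree is C—G (3); add G.
Step 2: cheapest edge leaving the tree is C—H (6); add H.
Step 3: cheapest edge leaving the tree is A—H (2); add A.
Step 4: cheapest edge leaving the tree is A—F (4); add F.
Step 5: cheapest edge leaving the tree is D—F (1); add D.
Step 6: cheapest edge leaving the tree is D—I (3); add I.
Step 7: cheapest edge leaving the tree is E—I (1); add E.
Step 8: cheapest edge leaving the tree is B—H (7); add B.
Vertex order: C, G, H, A, F, D, I, E, B. The 3rd vertex is H.

H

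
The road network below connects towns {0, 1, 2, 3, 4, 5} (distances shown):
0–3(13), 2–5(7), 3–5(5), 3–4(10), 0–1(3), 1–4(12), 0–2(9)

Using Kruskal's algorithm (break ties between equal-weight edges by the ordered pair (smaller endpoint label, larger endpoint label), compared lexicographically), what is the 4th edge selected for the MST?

0-2

Kruskal: consider edges lightest-first.
0–1 (3): add — endpoints in different components.
3–5 (5): add — endpoints in different components.
2–5 (7): add — endpoints in different components.
0–2 (9): add — endpoints in different components.
3–4 (10): add — endpoints in different components.
The 4th edge added is 0–2.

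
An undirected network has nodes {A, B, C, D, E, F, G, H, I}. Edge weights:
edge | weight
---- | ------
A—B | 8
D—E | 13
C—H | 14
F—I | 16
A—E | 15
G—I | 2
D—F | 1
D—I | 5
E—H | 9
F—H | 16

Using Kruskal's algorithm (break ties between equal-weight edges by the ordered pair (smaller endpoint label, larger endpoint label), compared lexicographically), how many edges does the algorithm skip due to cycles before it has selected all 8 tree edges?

0

Sort edges by weight, then run Kruskal:
D—F (1): add — endpoints in different components.
G—I (2): add — endpoints in different components.
D—I (5): add — endpoints in different components.
A—B (8): add — endpoints in different components.
E—H (9): add — endpoints in different components.
D—E (13): add — endpoints in different components.
C—H (14): add — endpoints in different components.
A—E (15): add — endpoints in different components.
Edges rejected before the tree was complete: 0.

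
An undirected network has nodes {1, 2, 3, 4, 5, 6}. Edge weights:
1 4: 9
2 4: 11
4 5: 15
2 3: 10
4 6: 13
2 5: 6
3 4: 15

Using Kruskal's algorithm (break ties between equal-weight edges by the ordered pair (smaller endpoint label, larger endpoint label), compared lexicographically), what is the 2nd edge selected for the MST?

1-4

Kruskal's algorithm — process edges by increasing weight (ties by edge label):
2 5 (6): add. Components now {1} {2,5} {3} {4} {6}
1 4 (9): add. Components now {1,4} {2,5} {3} {6}
2 3 (10): add. Components now {1,4} {2,3,5} {6}
2 4 (11): add. Components now {1,2,3,4,5} {6}
4 6 (13): add. Components now {1,2,3,4,5,6}
The 2nd edge added is 1 4.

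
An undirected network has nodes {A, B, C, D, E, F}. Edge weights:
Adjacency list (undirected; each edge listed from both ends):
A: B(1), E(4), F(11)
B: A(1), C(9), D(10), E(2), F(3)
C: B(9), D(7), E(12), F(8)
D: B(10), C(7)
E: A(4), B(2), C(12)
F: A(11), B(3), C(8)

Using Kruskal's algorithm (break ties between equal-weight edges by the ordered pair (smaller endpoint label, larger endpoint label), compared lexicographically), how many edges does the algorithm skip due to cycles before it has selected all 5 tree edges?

Kruskal: consider edges lightest-first.
A B (1): add. Components now {A,B} {C} {D} {E} {F}
B E (2): add. Components now {A,B,E} {C} {D} {F}
B F (3): add. Components now {A,B,E,F} {C} {D}
A E (4): skip — A and E already connected.
C D (7): add. Components now {A,B,E,F} {C,D}
C F (8): add. Components now {A,B,C,D,E,F}
Edges rejected before the tree was complete: 1.

1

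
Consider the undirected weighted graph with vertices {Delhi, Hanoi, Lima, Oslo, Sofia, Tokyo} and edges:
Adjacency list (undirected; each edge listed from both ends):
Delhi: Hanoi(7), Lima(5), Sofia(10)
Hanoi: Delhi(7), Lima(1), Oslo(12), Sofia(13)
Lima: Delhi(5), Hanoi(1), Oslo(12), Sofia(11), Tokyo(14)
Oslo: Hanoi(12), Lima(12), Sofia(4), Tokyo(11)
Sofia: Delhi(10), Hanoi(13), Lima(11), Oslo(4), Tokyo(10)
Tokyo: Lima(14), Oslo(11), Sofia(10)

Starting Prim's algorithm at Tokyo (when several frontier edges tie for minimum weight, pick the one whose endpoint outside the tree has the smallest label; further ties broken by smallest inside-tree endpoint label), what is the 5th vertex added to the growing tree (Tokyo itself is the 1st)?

Lima

Grow the tree from Tokyo using Prim:
Step 1: frontier [Sofia–Tokyo 10, Oslo–Tokyo 11, Lima–Tokyo 14] → take Sofia–Tokyo (10); add Sofia.
Step 2: frontier [Oslo–Sofia 4, Delhi–Sofia 10, Lima–Sofia 11, Hanoi–Sofia 13, Oslo–Tokyo 11, Lima–Tokyo 14] → take Oslo–Sofia (4); add Oslo.
Step 3: frontier [Hanoi–Oslo 12, Lima–Oslo 12, Delhi–Sofia 10, Lima–Sofia 11, Hanoi–Sofia 13, Lima–Tokyo 14] → take Delhi–Sofia (10); add Delhi.
Step 4: frontier [Delhi–Lima 5, Delhi–Hanoi 7, Hanoi–Oslo 12, Lima–Oslo 12, Lima–Sofia 11, Hanoi–Sofia 13, Lima–Tokyo 14] → take Delhi–Lima (5); add Lima.
Step 5: frontier [Delhi–Hanoi 7, Hanoi–Lima 1, Hanoi–Oslo 12, Hanoi–Sofia 13] → take Hanoi–Lima (1); add Hanoi.
Vertex order: Tokyo, Sofia, Oslo, Delhi, Lima, Hanoi. The 5th vertex is Lima.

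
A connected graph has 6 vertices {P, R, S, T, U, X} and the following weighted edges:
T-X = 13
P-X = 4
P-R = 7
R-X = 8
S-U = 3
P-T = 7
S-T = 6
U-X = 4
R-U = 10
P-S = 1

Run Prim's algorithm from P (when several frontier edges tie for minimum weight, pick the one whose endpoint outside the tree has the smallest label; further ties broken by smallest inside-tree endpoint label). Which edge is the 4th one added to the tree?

Prim, starting at P.
Step 1: cheapest edge leaving the tree is P-S (1); add S.
Step 2: cheapest edge leaving the tree is S-U (3); add U.
Step 3: cheapest edge leaving the tree is P-X (4); add X.
Step 4: cheapest edge leaving the tree is S-T (6); add T.
Step 5: cheapest edge leaving the tree is P-R (7); add R.
The 4th edge added is S-T.

S-T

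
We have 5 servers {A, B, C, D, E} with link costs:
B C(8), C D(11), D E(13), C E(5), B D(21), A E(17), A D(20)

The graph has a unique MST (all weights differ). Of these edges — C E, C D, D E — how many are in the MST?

2

Kruskal's algorithm — process edges by increasing weight (ties by edge label):
C E (5): add. Components now {A} {B} {C,E} {D}
B C (8): add. Components now {A} {B,C,E} {D}
C D (11): add. Components now {A} {B,C,D,E}
D E (13): skip — D and E already connected.
A E (17): add. Components now {A,B,C,D,E}
MST edge set: {C E, B C, C D, A E}.
Of the listed edges, {C E, C D} are in the MST → 2.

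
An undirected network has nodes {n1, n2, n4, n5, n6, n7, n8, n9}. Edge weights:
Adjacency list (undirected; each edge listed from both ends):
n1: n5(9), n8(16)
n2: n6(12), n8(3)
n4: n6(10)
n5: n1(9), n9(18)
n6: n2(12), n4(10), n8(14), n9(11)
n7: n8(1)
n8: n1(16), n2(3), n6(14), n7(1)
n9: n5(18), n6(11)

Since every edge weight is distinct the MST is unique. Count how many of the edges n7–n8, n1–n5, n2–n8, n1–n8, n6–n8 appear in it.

4

Kruskal: consider edges lightest-first.
n7–n8 (1): add — endpoints in different components.
n2–n8 (3): add — endpoints in different components.
n1–n5 (9): add — endpoints in different components.
n4–n6 (10): add — endpoints in different components.
n6–n9 (11): add — endpoints in different components.
n2–n6 (12): add — endpoints in different components.
n6–n8 (14): skip — n6 and n8 already connected.
n1–n8 (16): add — endpoints in different components.
MST edge set: {n7–n8, n2–n8, n1–n5, n4–n6, n6–n9, n2–n6, n1–n8}.
Of the listed edges, {n7–n8, n1–n5, n2–n8, n1–n8} are in the MST → 4.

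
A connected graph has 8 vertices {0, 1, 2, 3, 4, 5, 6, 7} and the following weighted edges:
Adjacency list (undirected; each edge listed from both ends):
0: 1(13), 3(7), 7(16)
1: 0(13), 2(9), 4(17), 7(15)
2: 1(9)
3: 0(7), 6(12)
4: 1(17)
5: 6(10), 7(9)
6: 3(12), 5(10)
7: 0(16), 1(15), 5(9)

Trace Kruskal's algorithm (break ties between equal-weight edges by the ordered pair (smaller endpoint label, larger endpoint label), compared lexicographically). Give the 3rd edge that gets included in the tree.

Sort edges by weight, then run Kruskal:
0-3 (7): add — endpoints in different components.
1-2 (9): add — endpoints in different components.
5-7 (9): add — endpoints in different components.
5-6 (10): add — endpoints in different components.
3-6 (12): add — endpoints in different components.
0-1 (13): add — endpoints in different components.
1-7 (15): skip — 1 and 7 already connected.
0-7 (16): skip — 0 and 7 already connected.
1-4 (17): add — endpoints in different components.
The 3rd edge added is 5-7.

5-7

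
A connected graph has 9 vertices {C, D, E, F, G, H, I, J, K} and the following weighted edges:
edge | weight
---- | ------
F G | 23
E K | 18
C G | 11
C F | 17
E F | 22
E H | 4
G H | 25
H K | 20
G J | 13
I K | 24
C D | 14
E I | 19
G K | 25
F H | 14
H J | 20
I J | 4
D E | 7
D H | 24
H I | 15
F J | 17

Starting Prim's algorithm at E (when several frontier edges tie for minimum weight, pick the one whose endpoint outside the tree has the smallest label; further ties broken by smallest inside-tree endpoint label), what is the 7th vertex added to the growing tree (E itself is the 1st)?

Prim's algorithm from E:
Step 1: cheapest edge leaving the tree is E H (4); add H.
Step 2: cheapest edge leaving the tree is D E (7); add D.
Step 3: cheapest edge leaving the tree is C D (14); add C.
Step 4: cheapest edge leaving the tree is C G (11); add G.
Step 5: cheapest edge leaving the tree is G J (13); add J.
Step 6: cheapest edge leaving the tree is I J (4); add I.
Step 7: cheapest edge leaving the tree is F H (14); add F.
Step 8: cheapest edge leaving the tree is E K (18); add K.
Vertex order: E, H, D, C, G, J, I, F, K. The 7th vertex is I.

I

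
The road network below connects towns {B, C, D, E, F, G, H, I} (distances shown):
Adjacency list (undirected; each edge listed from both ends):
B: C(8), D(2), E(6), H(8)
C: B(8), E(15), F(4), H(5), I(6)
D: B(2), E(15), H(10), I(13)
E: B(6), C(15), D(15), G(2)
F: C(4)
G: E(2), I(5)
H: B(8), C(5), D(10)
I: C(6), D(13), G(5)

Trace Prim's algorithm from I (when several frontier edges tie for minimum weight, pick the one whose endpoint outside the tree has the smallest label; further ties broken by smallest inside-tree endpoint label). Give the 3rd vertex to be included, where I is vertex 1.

E

Prim, starting at I.
Step 1: cheapest edge leaving the tree is G–I (5); add G.
Step 2: cheapest edge leaving the tree is E–G (2); add E.
Step 3: cheapest edge leaving the tree is B–E (6); add B.
Step 4: cheapest edge leaving the tree is B–D (2); add D.
Step 5: cheapest edge leaving the tree is C–I (6); add C.
Step 6: cheapest edge leaving the tree is C–F (4); add F.
Step 7: cheapest edge leaving the tree is C–H (5); add H.
Vertex order: I, G, E, B, D, C, F, H. The 3rd vertex is E.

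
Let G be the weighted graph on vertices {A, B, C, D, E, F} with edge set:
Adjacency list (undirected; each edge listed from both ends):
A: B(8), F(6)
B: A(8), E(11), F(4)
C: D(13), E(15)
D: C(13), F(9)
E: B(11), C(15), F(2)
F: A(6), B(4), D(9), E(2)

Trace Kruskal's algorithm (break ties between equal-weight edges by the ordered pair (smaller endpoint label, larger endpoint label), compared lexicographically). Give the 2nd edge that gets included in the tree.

B-F

Kruskal's algorithm — process edges by increasing weight (ties by edge label):
E-F (2): add — endpoints in different components.
B-F (4): add — endpoints in different components.
A-F (6): add — endpoints in different components.
A-B (8): skip — A and B already connected.
D-F (9): add — endpoints in different components.
B-E (11): skip — B and E already connected.
C-D (13): add — endpoints in different components.
The 2nd edge added is B-F.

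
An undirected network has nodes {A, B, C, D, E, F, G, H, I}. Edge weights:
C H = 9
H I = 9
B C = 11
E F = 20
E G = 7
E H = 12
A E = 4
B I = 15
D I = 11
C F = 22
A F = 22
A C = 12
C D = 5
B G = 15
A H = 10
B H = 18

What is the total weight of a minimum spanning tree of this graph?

Grow the tree from B using Prim:
Step 1: cheapest edge leaving the tree is B C (11); add C.
Step 2: cheapest edge leaving the tree is C D (5); add D.
Step 3: cheapest edge leaving the tree is C H (9); add H.
Step 4: cheapest edge leaving the tree is H I (9); add I.
Step 5: cheapest edge leaving the tree is A H (10); add A.
Step 6: cheapest edge leaving the tree is A E (4); add E.
Step 7: cheapest edge leaving the tree is E G (7); add G.
Step 8: cheapest edge leaving the tree is E F (20); add F.
MST edges: B C, C D, C H, H I, A H, A E, E G, E F; total weight 11+5+9+9+10+4+7+20 = 75.

75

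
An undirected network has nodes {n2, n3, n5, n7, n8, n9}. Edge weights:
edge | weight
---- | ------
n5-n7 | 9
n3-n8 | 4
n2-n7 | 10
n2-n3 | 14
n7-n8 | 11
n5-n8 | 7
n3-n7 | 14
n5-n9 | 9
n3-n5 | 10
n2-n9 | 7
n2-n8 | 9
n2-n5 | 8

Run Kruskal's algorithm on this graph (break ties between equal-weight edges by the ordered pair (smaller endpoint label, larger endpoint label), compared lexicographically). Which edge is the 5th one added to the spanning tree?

n5-n7

Kruskal: consider edges lightest-first.
n3-n8 (4): add — endpoints in different components.
n2-n9 (7): add — endpoints in different components.
n5-n8 (7): add — endpoints in different components.
n2-n5 (8): add — endpoints in different components.
n2-n8 (9): skip — n8 and n2 already connected.
n5-n7 (9): add — endpoints in different components.
The 5th edge added is n5-n7.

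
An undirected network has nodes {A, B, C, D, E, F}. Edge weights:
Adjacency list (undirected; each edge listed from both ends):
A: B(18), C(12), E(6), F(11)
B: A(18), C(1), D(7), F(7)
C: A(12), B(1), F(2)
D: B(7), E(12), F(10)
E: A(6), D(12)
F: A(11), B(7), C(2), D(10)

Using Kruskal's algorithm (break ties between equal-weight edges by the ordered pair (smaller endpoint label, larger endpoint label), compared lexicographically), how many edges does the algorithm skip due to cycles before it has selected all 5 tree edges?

Sort edges by weight, then run Kruskal:
B-C (1): add — endpoints in different components.
C-F (2): add — endpoints in different components.
A-E (6): add — endpoints in different components.
B-D (7): add — endpoints in different components.
B-F (7): skip — B and F already connected.
D-F (10): skip — D and F already connected.
A-F (11): add — endpoints in different components.
Edges rejected before the tree was complete: 2.

2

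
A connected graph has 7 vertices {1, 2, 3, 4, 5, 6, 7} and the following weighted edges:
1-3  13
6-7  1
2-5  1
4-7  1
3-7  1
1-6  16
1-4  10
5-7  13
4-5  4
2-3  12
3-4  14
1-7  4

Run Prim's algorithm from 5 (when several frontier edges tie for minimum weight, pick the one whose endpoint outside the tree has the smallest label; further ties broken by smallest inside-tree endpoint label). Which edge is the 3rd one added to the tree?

Prim, starting at 5.
Step 1: cheapest edge leaving the tree is 2-5 (1); add 2.
Step 2: cheapest edge leaving the tree is 4-5 (4); add 4.
Step 3: cheapest edge leaving the tree is 4-7 (1); add 7.
Step 4: cheapest edge leaving the tree is 3-7 (1); add 3.
Step 5: cheapest edge leaving the tree is 6-7 (1); add 6.
Step 6: cheapest edge leaving the tree is 1-7 (4); add 1.
The 3rd edge added is 4-7.

4-7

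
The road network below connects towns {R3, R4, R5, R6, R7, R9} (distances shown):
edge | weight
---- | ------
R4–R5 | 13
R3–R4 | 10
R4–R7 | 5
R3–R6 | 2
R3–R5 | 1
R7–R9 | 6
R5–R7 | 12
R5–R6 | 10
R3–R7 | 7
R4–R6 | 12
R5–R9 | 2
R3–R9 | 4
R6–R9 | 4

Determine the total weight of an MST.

16

Kruskal's algorithm — process edges by increasing weight (ties by edge label):
R3–R5 (1): add — endpoints in different components.
R3–R6 (2): add — endpoints in different components.
R5–R9 (2): add — endpoints in different components.
R3–R9 (4): skip — R3 and R9 already connected.
R6–R9 (4): skip — R6 and R9 already connected.
R4–R7 (5): add — endpoints in different components.
R7–R9 (6): add — endpoints in different components.
MST edges: R3–R5, R3–R6, R5–R9, R4–R7, R7–R9; total weight 1+2+2+5+6 = 16.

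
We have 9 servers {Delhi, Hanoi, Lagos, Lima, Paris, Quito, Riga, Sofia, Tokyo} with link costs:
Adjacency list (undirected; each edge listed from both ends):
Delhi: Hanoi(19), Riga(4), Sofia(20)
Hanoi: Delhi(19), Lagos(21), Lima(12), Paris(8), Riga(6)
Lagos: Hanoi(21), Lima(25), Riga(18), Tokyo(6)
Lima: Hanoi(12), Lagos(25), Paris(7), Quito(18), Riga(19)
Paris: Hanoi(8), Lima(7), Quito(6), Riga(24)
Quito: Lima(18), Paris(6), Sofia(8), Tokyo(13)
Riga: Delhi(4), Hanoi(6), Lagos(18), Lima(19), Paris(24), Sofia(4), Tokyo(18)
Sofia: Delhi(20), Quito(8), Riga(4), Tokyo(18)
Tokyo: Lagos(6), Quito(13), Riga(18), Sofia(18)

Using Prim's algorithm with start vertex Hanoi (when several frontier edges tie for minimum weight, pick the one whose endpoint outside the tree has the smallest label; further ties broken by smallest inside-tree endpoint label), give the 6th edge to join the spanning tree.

Lima-Paris

Prim's algorithm from Hanoi:
Step 1: cheapest edge leaving the tree is Hanoi—Riga (6); add Riga.
Step 2: cheapest edge leaving the tree is Delhi—Riga (4); add Delhi.
Step 3: cheapest edge leaving the tree is Riga—Sofia (4); add Sofia.
Step 4: cheapest edge leaving the tree is Hanoi—Paris (8); add Paris.
Step 5: cheapest edge leaving the tree is Paris—Quito (6); add Quito.
Step 6: cheapest edge leaving the tree is Lima—Paris (7); add Lima.
Step 7: cheapest edge leaving the tree is Quito—Tokyo (13); add Tokyo.
Step 8: cheapest edge leaving the tree is Lagos—Tokyo (6); add Lagos.
The 6th edge added is Lima—Paris.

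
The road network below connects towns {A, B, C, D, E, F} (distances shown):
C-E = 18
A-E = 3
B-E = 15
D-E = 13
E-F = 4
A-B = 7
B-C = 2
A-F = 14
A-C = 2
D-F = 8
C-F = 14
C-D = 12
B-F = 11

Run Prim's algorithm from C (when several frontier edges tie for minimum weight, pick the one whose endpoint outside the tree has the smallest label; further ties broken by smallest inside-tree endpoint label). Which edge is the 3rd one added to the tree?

A-E

Grow the tree from C using Prim:
Step 1: cheapest edge leaving the tree is A-C (2); add A.
Step 2: cheapest edge leaving the tree is B-C (2); add B.
Step 3: cheapest edge leaving the tree is A-E (3); add E.
Step 4: cheapest edge leaving the tree is E-F (4); add F.
Step 5: cheapest edge leaving the tree is D-F (8); add D.
The 3rd edge added is A-E.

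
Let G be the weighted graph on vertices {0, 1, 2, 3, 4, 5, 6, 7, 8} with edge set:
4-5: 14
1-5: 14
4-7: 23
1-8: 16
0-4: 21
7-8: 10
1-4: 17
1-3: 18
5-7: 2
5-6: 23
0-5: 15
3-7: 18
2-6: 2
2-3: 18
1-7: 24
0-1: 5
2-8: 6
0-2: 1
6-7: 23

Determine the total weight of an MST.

Grow the tree from 1 using Prim:
Step 1: cheapest edge leaving the tree is 0-1 (5); add 0.
Step 2: cheapest edge leaving the tree is 0-2 (1); add 2.
Step 3: cheapest edge leaving the tree is 2-6 (2); add 6.
Step 4: cheapest edge leaving the tree is 2-8 (6); add 8.
Step 5: cheapest edge leaving the tree is 7-8 (10); add 7.
Step 6: cheapest edge leaving the tree is 5-7 (2); add 5.
Step 7: cheapest edge leaving the tree is 4-5 (14); add 4.
Step 8: cheapest edge leaving the tree is 1-3 (18); add 3.
MST edges: 0-1, 0-2, 2-6, 2-8, 7-8, 5-7, 4-5, 1-3; total weight 5+1+2+6+10+2+14+18 = 58.

58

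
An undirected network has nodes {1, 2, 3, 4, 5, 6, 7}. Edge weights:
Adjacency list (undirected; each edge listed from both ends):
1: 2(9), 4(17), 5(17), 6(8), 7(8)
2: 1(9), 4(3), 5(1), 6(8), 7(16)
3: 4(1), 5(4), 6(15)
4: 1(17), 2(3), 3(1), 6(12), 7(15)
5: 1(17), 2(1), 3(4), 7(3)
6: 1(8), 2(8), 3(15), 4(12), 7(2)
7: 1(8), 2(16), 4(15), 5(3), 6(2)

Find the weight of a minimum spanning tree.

18

Sort edges by weight, then run Kruskal:
2—5 (1): add — endpoints in different components.
3—4 (1): add — endpoints in different components.
6—7 (2): add — endpoints in different components.
2—4 (3): add — endpoints in different components.
5—7 (3): add — endpoints in different components.
3—5 (4): skip — 3 and 5 already connected.
1—6 (8): add — endpoints in different components.
MST edges: 2—5, 3—4, 6—7, 2—4, 5—7, 1—6; total weight 1+1+2+3+3+8 = 18.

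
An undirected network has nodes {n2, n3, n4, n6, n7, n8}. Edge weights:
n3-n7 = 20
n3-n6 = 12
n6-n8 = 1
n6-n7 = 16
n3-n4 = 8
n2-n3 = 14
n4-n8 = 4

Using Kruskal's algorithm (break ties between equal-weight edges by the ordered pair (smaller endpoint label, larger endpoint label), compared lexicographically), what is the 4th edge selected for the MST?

Kruskal's algorithm — process edges by increasing weight (ties by edge label):
n6-n8 (1): add — endpoints in different components.
n4-n8 (4): add — endpoints in different components.
n3-n4 (8): add — endpoints in different components.
n3-n6 (12): skip — n6 and n3 already connected.
n2-n3 (14): add — endpoints in different components.
n6-n7 (16): add — endpoints in different components.
The 4th edge added is n2-n3.

n2-n3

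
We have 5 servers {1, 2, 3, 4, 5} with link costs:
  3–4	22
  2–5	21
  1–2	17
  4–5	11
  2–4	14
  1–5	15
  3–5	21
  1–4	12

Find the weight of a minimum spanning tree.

58

Sort edges by weight, then run Kruskal:
4–5 (11): add. Components now {1} {2} {3} {4,5}
1–4 (12): add. Components now {1,4,5} {2} {3}
2–4 (14): add. Components now {1,2,4,5} {3}
1–5 (15): skip — 1 and 5 already connected.
1–2 (17): skip — 1 and 2 already connected.
2–5 (21): skip — 2 and 5 already connected.
3–5 (21): add. Components now {1,2,3,4,5}
MST edges: 4–5, 1–4, 2–4, 3–5; total weight 11+12+14+21 = 58.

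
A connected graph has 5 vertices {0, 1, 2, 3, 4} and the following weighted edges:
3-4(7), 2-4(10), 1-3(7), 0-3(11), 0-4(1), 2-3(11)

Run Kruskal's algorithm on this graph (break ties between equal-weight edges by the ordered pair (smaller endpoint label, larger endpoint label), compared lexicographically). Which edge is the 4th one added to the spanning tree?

Kruskal's algorithm — process edges by increasing weight (ties by edge label):
0-4 (1): add. Components now {0,4} {1} {2} {3}
1-3 (7): add. Components now {0,4} {1,3} {2}
3-4 (7): add. Components now {0,1,3,4} {2}
2-4 (10): add. Components now {0,1,2,3,4}
The 4th edge added is 2-4.

2-4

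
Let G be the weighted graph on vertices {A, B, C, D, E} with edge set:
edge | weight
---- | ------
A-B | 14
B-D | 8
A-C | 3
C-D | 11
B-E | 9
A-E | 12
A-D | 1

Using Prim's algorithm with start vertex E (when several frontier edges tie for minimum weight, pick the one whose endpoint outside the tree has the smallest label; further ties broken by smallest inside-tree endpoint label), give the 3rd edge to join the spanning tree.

A-D

Prim, starting at E.
Step 1: cheapest edge leaving the tree is B-E (9); add B.
Step 2: cheapest edge leaving the tree is B-D (8); add D.
Step 3: cheapest edge leaving the tree is A-D (1); add A.
Step 4: cheapest edge leaving the tree is A-C (3); add C.
The 3rd edge added is A-D.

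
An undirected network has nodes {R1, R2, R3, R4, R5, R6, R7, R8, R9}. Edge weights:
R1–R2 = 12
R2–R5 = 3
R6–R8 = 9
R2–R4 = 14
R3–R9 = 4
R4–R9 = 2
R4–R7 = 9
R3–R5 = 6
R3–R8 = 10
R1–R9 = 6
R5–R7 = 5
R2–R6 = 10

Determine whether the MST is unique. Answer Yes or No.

No

Kruskal: consider edges lightest-first.
R4–R9 (2): add — endpoints in different components.
R2–R5 (3): add — endpoints in different components.
R3–R9 (4): add — endpoints in different components.
R5–R7 (5): add — endpoints in different components.
R1–R9 (6): add — endpoints in different components.
R3–R5 (6): add — endpoints in different components.
R4–R7 (9): skip — R7 and R4 already connected.
R6–R8 (9): add — endpoints in different components.
R2–R6 (10): add — endpoints in different components.
Non-tree edge R3–R8 has weight 10, equal to the heaviest edge on its tree cycle — swapping gives another MST of the same weight. Not unique.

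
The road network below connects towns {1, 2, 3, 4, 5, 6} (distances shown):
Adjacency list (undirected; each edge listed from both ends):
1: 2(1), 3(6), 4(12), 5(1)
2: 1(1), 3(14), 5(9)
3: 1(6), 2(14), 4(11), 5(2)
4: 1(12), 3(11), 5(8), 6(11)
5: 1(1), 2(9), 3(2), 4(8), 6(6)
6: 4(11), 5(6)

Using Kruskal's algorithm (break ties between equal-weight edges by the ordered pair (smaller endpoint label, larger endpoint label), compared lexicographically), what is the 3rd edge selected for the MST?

Kruskal's algorithm — process edges by increasing weight (ties by edge label):
1–2 (1): add — endpoints in different components.
1–5 (1): add — endpoints in different components.
3–5 (2): add — endpoints in different components.
1–3 (6): skip — 1 and 3 already connected.
5–6 (6): add — endpoints in different components.
4–5 (8): add — endpoints in different components.
The 3rd edge added is 3–5.

3-5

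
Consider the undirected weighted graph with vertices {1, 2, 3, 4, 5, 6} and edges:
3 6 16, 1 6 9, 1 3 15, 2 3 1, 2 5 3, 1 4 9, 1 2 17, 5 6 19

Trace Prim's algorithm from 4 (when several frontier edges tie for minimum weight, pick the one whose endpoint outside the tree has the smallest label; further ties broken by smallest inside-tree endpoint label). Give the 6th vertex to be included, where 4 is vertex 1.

Prim, starting at 4.
Step 1: cheapest edge leaving the tree is 1 4 (9); add 1.
Step 2: cheapest edge leaving the tree is 1 6 (9); add 6.
Step 3: cheapest edge leaving the tree is 1 3 (15); add 3.
Step 4: cheapest edge leaving the tree is 2 3 (1); add 2.
Step 5: cheapest edge leaving the tree is 2 5 (3); add 5.
Vertex order: 4, 1, 6, 3, 2, 5. The 6th vertex is 5.

5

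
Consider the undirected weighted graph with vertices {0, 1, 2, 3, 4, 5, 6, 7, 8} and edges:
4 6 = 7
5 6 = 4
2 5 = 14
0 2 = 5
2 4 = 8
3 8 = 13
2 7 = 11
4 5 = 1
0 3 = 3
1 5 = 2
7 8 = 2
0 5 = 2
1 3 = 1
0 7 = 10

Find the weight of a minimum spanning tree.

Prim, starting at 7.
Step 1: cheapest edge leaving the tree is 7 8 (2); add 8.
Step 2: cheapest edge leaving the tree is 0 7 (10); add 0.
Step 3: cheapest edge leaving the tree is 0 5 (2); add 5.
Step 4: cheapest edge leaving the tree is 4 5 (1); add 4.
Step 5: cheapest edge leaving the tree is 1 5 (2); add 1.
Step 6: cheapest edge leaving the tree is 1 3 (1); add 3.
Step 7: cheapest edge leaving the tree is 5 6 (4); add 6.
Step 8: cheapest edge leaving the tree is 0 2 (5); add 2.
MST edges: 7 8, 0 7, 0 5, 4 5, 1 5, 1 3, 5 6, 0 2; total weight 2+10+2+1+2+1+4+5 = 27.

27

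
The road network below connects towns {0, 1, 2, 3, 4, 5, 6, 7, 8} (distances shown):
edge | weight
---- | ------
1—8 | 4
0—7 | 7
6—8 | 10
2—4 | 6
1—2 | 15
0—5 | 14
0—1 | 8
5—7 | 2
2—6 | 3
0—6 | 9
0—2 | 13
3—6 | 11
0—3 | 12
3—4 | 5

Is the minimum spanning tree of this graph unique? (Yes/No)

Sort edges by weight, then run Kruskal:
5—7 (2): add — endpoints in different components.
2—6 (3): add — endpoints in different components.
1—8 (4): add — endpoints in different components.
3—4 (5): add — endpoints in different components.
2—4 (6): add — endpoints in different components.
0—7 (7): add — endpoints in different components.
0—1 (8): add — endpoints in different components.
0—6 (9): add — endpoints in different components.
Every non-tree edge has weight strictly greater than the heaviest edge on the tree path between its endpoints, so the MST is unique.

Yes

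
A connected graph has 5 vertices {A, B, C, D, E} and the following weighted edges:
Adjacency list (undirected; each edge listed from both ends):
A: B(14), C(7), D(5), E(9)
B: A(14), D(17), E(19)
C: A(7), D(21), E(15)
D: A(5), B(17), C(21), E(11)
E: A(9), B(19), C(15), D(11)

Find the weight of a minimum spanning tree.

35

Kruskal's algorithm — process edges by increasing weight (ties by edge label):
A-D (5): add — endpoints in different components.
A-C (7): add — endpoints in different components.
A-E (9): add — endpoints in different components.
D-E (11): skip — D and E already connected.
A-B (14): add — endpoints in different components.
MST edges: A-D, A-C, A-E, A-B; total weight 5+7+9+14 = 35.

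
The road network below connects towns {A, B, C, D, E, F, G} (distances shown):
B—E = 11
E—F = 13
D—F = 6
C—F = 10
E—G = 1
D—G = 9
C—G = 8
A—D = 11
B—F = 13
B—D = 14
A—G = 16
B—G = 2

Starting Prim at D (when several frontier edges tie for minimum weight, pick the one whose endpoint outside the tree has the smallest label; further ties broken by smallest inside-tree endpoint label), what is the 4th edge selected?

B-G

Prim's algorithm from D:
Step 1: frontier [D—F 6, D—G 9, A—D 11, B—D 14] → take D—F (6); add F.
Step 2: frontier [D—G 9, A—D 11, B—D 14, C—F 10, B—F 13, E—F 13] → take D—G (9); add G.
Step 3: frontier [A—D 11, B—D 14, C—F 10, B—F 13, E—F 13, E—G 1, B—G 2, C—G 8, A—G 16] → take E—G (1); add E.
Step 4: frontier [A—D 11, B—D 14, B—E 11, C—F 10, B—F 13, B—G 2, C—G 8, A—G 16] → take B—G (2); add B.
Step 5: frontier [A—D 11, C—F 10, C—G 8, A—G 16] → take C—G (8); add C.
Step 6: frontier [A—D 11, A—G 16] → take A—D (11); add A.
The 4th edge added is B—G.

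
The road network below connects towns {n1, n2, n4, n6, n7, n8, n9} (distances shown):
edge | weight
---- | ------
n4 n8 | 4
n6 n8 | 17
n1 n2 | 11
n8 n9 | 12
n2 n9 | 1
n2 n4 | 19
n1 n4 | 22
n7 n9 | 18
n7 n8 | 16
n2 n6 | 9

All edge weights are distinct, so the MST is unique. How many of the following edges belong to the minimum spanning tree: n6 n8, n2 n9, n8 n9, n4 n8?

Kruskal: consider edges lightest-first.
n2 n9 (1): add. Components now {n6} {n8} {n4} {n2,n9} {n7} {n1}
n4 n8 (4): add. Components now {n6} {n4,n8} {n2,n9} {n7} {n1}
n2 n6 (9): add. Components now {n2,n6,n9} {n4,n8} {n7} {n1}
n1 n2 (11): add. Components now {n1,n2,n6,n9} {n4,n8} {n7}
n8 n9 (12): add. Components now {n1,n2,n4,n6,n8,n9} {n7}
n7 n8 (16): add. Components now {n1,n2,n4,n6,n7,n8,n9}
MST edge set: {n2 n9, n4 n8, n2 n6, n1 n2, n8 n9, n7 n8}.
Of the listed edges, {n2 n9, n8 n9, n4 n8} are in the MST → 3.

3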